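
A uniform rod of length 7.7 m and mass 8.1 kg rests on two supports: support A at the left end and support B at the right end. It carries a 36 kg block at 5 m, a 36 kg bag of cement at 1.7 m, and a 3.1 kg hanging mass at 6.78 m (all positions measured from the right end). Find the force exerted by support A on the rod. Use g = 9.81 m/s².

R_A ≈ 374 N

About support B:
Beam weight: 8.1 × 9.81 = 79.46 N down at 3.85 m → arm 3.85 m, τ = 79.46 × 3.85 = 305.9 N·m counterclockwise.
Block: 36 × 9.81 = 353.2 N down at 5 m → arm 5 m, τ = 353.2 × 5 = 1766 N·m counterclockwise.
Bag of cement: 36 × 9.81 = 353.2 N down at 1.7 m → arm 1.7 m, τ = 353.2 × 1.7 = 600.4 N·m counterclockwise.
Hanging mass: 3.1 × 9.81 = 30.41 N down at 6.78 m → arm 6.78 m, τ = 30.41 × 6.78 = 206.2 N·m counterclockwise.
Net load moment about support B = 2878 N·m counterclockwise.
Reaction R at support A is upward at 7.7 m, arm 7.7 m → moment R × 7.7 clockwise.
Στ = 0 ⇒ R × 7.7 = 2878 ⇒ R = 374 N.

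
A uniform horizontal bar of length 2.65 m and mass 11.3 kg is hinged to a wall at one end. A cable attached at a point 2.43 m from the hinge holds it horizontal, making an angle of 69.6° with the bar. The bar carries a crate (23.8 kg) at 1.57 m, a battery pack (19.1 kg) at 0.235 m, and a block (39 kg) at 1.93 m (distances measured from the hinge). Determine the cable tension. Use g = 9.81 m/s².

About the hinge:
Beam weight: 11.3 × 9.81 = 110.9 N down at 1.325 m → arm 1.325 m, τ = 110.9 × 1.325 = 146.9 N·m clockwise.
Crate: 23.8 × 9.81 = 233.5 N down at 1.57 m → arm 1.57 m, τ = 233.5 × 1.57 = 366.6 N·m clockwise.
Battery pack: 19.1 × 9.81 = 187.4 N down at 0.235 m → arm 0.235 m, τ = 187.4 × 0.235 = 44.04 N·m clockwise.
Block: 39 × 9.81 = 382.6 N down at 1.93 m → arm 1.93 m, τ = 382.6 × 1.93 = 738.4 N·m clockwise.
Total clockwise load moment = 1296 N·m.
The cable tension T acts at 2.43 m; only its component perpendicular to the bar, T sinθ, produces torque. sin 69.6° = 0.9373.
Balancing moments: T × 2.43 × 0.9373 = 1296, giving T = 1296 / 2.278 = 569 N.

T ≈ 569 N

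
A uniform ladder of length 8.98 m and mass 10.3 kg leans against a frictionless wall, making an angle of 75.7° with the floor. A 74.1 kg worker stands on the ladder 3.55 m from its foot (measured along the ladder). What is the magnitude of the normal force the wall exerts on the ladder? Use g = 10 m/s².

N_wall ≈ 87.8 N

Take moments about the foot of the ladder.
Ladder weight 10.3×10 = 103 N acts at 4.49 m along the ladder; its horizontal arm is 4.49·cos75.7° = 1.109 m → τ = 114.2 N·m clockwise.
Worker: 74.1×10 = 741 N at 3.55 m → arm 0.8768 m → τ = 649.7 N·m clockwise.
Wall normal N acts horizontally at the top; its moment arm is the height L sinθ = 8.98·sin75.7° = 8.702 m, counterclockwise.
Στ = 0 ⇒ N × 8.702 = 763.9 ⇒ N = 87.8 N.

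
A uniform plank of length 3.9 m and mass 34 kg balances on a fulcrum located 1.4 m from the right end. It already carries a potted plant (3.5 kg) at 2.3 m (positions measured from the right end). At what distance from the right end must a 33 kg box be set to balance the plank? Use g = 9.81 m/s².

Sum moments about the fulcrum (at 1.4 m from the right end) (the support reaction has zero arm there).
Beam weight: 34 × 9.81 = 333.5 N down at 1.95 m → arm 0.55 m, τ = 333.5 × 0.55 = 183.4 N·m counterclockwise.
Potted plant: 3.5 × 9.81 = 34.34 N down at 2.3 m → arm 0.9 m, τ = 34.34 × 0.9 = 30.91 N·m counterclockwise.
Net moment of existing loads = 214.3 N·m counterclockwise.
The box weighs 33 × 9.81 = 323.7 N and must supply an equal clockwise moment, so its lever arm about the fulcrum is 214.3 / 323.7 = 0.662 m.
That puts it at 1.4 − 0.662 = 0.738 m from the right end.

x ≈ 0.738 m from the right end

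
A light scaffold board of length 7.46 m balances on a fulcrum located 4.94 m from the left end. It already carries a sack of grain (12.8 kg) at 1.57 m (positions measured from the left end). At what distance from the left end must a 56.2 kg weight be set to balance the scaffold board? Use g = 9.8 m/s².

x ≈ 5.71 m from the left end

Take moments about the fulcrum (at 4.94 m from the left end).
Sack of grain: 12.8 × 9.8 = 125.4 N down at 1.57 m → arm 3.37 m, τ = 125.4 × 3.37 = 422.6 N·m counterclockwise.
Net moment of existing loads = 422.6 N·m counterclockwise.
The weight weighs 56.2 × 9.8 = 550.8 N and must supply an equal clockwise moment, so its lever arm about the fulcrum is 422.6 / 550.8 = 0.767 m.
That puts it at 4.94 + 0.767 = 5.71 m from the left end.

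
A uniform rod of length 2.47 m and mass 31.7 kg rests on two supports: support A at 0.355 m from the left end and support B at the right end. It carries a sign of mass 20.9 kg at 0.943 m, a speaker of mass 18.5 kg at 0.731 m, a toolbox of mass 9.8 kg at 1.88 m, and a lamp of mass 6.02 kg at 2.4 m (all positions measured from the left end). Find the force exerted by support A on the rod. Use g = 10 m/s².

R_A ≈ 517 N

Sum moments about support B (its reaction then has zero moment arm).
Beam weight: 31.7 × 10 = 317 N down at 1.235 m → arm 1.235 m, τ = 317 × 1.235 = 391.5 N·m counterclockwise.
Sign: 20.9 × 10 = 209 N down at 0.943 m → arm 1.527 m, τ = 209 × 1.527 = 319.1 N·m counterclockwise.
Speaker: 18.5 × 10 = 185 N down at 0.731 m → arm 1.739 m, τ = 185 × 1.739 = 321.7 N·m counterclockwise.
Toolbox: 9.8 × 10 = 98 N down at 1.88 m → arm 0.59 m, τ = 98 × 0.59 = 57.82 N·m counterclockwise.
Lamp: 6.02 × 10 = 60.2 N down at 2.4 m → arm 0.07 m, τ = 60.2 × 0.07 = 4.214 N·m counterclockwise.
Net load moment about support B = 1094 N·m counterclockwise.
Reaction R at support A is upward at 0.355 m, arm 2.115 m → moment R × 2.115 clockwise.
Setting net torque to zero: R × 2.115 = 1094 → R = 517 N.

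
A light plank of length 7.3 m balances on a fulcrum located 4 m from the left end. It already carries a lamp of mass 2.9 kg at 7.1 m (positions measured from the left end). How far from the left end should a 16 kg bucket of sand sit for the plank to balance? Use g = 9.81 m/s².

x ≈ 3.44 m from the left end

Choose the fulcrum (at 4 m from the left end) as the axis so the support reaction has zero arm there.
Lamp: 2.9 × 9.81 = 28.45 N down at 7.1 m → arm 3.1 m, τ = 28.45 × 3.1 = 88.2 N·m clockwise.
Net moment of existing loads = 88.2 N·m clockwise.
The bucket of sand weighs 16 × 9.81 = 157 N and must supply an equal counterclockwise moment, so its lever arm about the fulcrum is 88.2 / 157 = 0.562 m.
That puts it at 4 − 0.562 = 3.44 m from the left end.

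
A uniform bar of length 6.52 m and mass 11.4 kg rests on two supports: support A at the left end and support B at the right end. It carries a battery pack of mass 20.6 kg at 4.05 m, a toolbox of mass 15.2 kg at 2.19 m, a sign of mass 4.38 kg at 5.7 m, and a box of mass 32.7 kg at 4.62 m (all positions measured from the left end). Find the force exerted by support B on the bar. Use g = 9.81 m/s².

Take moments about support A.
Beam weight: 11.4 × 9.81 = 111.8 N down at 3.26 m → arm 3.26 m, τ = 111.8 × 3.26 = 364.5 N·m clockwise.
Battery pack: 20.6 × 9.81 = 202.1 N down at 4.05 m → arm 4.05 m, τ = 202.1 × 4.05 = 818.5 N·m clockwise.
Toolbox: 15.2 × 9.81 = 149.1 N down at 2.19 m → arm 2.19 m, τ = 149.1 × 2.19 = 326.5 N·m clockwise.
Sign: 4.38 × 9.81 = 42.97 N down at 5.7 m → arm 5.7 m, τ = 42.97 × 5.7 = 244.9 N·m clockwise.
Box: 32.7 × 9.81 = 320.8 N down at 4.62 m → arm 4.62 m, τ = 320.8 × 4.62 = 1482 N·m clockwise.
Net load moment about support A = 3236 N·m clockwise.
Reaction R at support B is upward at 6.52 m, arm 6.52 m → moment R × 6.52 counterclockwise.
Setting net torque to zero: R × 6.52 = 3236 → R = 496 N.

R_B ≈ 496 N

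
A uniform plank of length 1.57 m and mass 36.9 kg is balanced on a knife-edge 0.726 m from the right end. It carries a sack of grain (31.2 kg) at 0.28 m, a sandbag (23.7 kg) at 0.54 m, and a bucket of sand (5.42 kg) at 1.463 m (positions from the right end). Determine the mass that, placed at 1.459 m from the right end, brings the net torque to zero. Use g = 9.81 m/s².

m ≈ 16.6 kg

Take moments about the knife-edge (at 0.726 m from the right end).
Beam weight: 36.9 × 9.81 = 362 N down at 0.785 m → arm 0.059 m, τ = 362 × 0.059 = 21.36 N·m counterclockwise.
Sack of grain: 31.2 × 9.81 = 306.1 N down at 0.28 m → arm 0.446 m, τ = 306.1 × 0.446 = 136.5 N·m clockwise.
Sandbag: 23.7 × 9.81 = 232.5 N down at 0.54 m → arm 0.186 m, τ = 232.5 × 0.186 = 43.24 N·m clockwise.
Bucket of sand: 5.42 × 9.81 = 53.17 N down at 1.463 m → arm 0.737 m, τ = 53.17 × 0.737 = 39.19 N·m counterclockwise.
Net moment of known loads = 119.2 N·m clockwise.
An unknown mass m at 1.459 m has arm 0.733 m; its moment is m·g·0.733 counterclockwise.
For rotational equilibrium, m × 9.81 × 0.733 = 119.2, so m = 119.2 / (9.81 × 0.733) = 16.6 kg.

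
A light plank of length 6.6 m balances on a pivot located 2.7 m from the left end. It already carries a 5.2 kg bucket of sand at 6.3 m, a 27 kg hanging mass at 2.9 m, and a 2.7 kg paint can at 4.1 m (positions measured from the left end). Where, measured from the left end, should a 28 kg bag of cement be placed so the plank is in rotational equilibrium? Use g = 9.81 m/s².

x ≈ 1.7 m from the left end

Sum moments about the pivot (at 2.7 m from the left end) (the support reaction has zero arm there).
Bucket of sand: 5.2 × 9.81 = 51.01 N down at 6.3 m → arm 3.6 m, τ = 51.01 × 3.6 = 183.6 N·m clockwise.
Hanging mass: 27 × 9.81 = 264.9 N down at 2.9 m → arm 0.2 m, τ = 264.9 × 0.2 = 52.98 N·m clockwise.
Paint can: 2.7 × 9.81 = 26.49 N down at 4.1 m → arm 1.4 m, τ = 26.49 × 1.4 = 37.09 N·m clockwise.
Net moment of existing loads = 273.7 N·m clockwise.
The bag of cement weighs 28 × 9.81 = 274.7 N and must supply an equal counterclockwise moment, so its lever arm about the pivot is 273.7 / 274.7 = 0.996 m.
That puts it at 2.7 − 0.996 = 1.7 m from the left end.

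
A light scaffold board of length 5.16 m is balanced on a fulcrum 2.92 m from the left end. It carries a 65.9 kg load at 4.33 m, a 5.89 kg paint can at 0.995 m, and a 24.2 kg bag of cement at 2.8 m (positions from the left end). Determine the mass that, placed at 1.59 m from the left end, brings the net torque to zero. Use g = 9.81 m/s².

Sum moments about the fulcrum (at 2.92 m from the left end) (the support reaction has zero arm there).
Load: 65.9 × 9.81 = 646.5 N down at 4.33 m → arm 1.41 m, τ = 646.5 × 1.41 = 911.6 N·m clockwise.
Paint can: 5.89 × 9.81 = 57.78 N down at 0.995 m → arm 1.925 m, τ = 57.78 × 1.925 = 111.2 N·m counterclockwise.
Bag of cement: 24.2 × 9.81 = 237.4 N down at 2.8 m → arm 0.12 m, τ = 237.4 × 0.12 = 28.49 N·m counterclockwise.
Net moment of known loads = 771.9 N·m clockwise.
An unknown mass m at 1.59 m has arm 1.33 m; its moment is m·g·1.33 counterclockwise.
For rotational equilibrium, m × 9.81 × 1.33 = 771.9, so m = 771.9 / (9.81 × 1.33) = 59.2 kg.

m ≈ 59.2 kg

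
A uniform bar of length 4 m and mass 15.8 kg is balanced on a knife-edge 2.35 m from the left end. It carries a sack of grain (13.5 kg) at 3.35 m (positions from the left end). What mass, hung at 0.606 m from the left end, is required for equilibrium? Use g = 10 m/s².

m ≈ 4.57 kg

About the knife-edge (at 2.35 m from the left end):
Beam weight: 15.8 × 10 = 158 N down at 2 m → arm 0.35 m, τ = 158 × 0.35 = 55.3 N·m counterclockwise.
Sack of grain: 13.5 × 10 = 135 N down at 3.35 m → arm 1 m, τ = 135 × 1 = 135 N·m clockwise.
Net moment of known loads = 79.7 N·m clockwise.
An unknown mass m at 0.606 m has arm 1.744 m; its moment is m·g·1.744 counterclockwise.
Balancing moments: m × 10 × 1.744 = 79.7, giving m = 79.7 / (10 × 1.744) = 4.57 kg.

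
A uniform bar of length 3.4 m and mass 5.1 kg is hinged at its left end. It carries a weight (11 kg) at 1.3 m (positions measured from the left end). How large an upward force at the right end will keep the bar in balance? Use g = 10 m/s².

Sum moments about the left end (the unknown pivot reaction has zero arm there).
Beam weight: 5.1 × 10 = 51 N down at 1.7 m → arm 1.7 m, τ = 51 × 1.7 = 86.7 N·m clockwise.
Weight: 11 × 10 = 110 N down at 1.3 m → arm 1.3 m, τ = 110 × 1.3 = 143 N·m clockwise.
Net moment of the loads = 229.7 N·m clockwise.
The upward force F acts at the right end, arm 3.4 m, giving F × 3.4 counterclockwise.
Στ = 0 ⇒ F × 3.4 = 229.7 ⇒ F = 229.7 / 3.4 = 67.6 N.

F ≈ 67.6 N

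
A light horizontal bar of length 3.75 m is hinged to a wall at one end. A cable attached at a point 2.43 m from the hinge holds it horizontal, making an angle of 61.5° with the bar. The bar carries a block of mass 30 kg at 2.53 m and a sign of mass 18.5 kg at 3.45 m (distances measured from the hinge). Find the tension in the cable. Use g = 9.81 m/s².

Sum moments about the hinge (the unknown hinge reaction has zero arm there).
Block: 30 × 9.81 = 294.3 N down at 2.53 m → arm 2.53 m, τ = 294.3 × 2.53 = 744.6 N·m clockwise.
Sign: 18.5 × 9.81 = 181.5 N down at 3.45 m → arm 3.45 m, τ = 181.5 × 3.45 = 626.2 N·m clockwise.
Total clockwise load moment = 1371 N·m.
The cable tension T acts at 2.43 m; only its component perpendicular to the bar, T sinθ, produces torque. sin 61.5° = 0.8788.
Balancing moments: T × 2.43 × 0.8788 = 1371, giving T = 1371 / 2.135 = 642 N.

T ≈ 642 N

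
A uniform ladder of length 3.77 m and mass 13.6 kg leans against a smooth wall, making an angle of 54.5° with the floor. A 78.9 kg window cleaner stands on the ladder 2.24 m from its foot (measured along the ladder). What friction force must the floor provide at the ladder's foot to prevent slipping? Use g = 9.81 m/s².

About the foot of the ladder:
Ladder weight 13.6×9.81 = 133.4 N acts at 1.885 m along the ladder; its horizontal arm is 1.885·cos54.5° = 1.095 m → τ = 146.1 N·m clockwise.
Window cleaner: 78.9×9.81 = 774 N at 2.24 m → arm 1.301 m → τ = 1007 N·m clockwise.
Wall normal N acts horizontally at the top; its moment arm is the height L sinθ = 3.77·sin54.5° = 3.069 m, counterclockwise.
Στ = 0 ⇒ N × 3.069 = 1153 ⇒ N = 376 N.
ΣFx = 0: friction at the foot balances the wall's push, so f = N_wall = 376 N.

f ≈ 376 N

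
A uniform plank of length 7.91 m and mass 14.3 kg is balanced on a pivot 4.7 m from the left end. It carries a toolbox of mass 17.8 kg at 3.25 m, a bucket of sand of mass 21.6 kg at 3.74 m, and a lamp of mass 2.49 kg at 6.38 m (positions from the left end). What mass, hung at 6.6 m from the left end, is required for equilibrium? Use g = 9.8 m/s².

Choose the pivot (at 4.7 m from the left end) as the axis so the support reaction has zero arm there.
Beam weight: 14.3 × 9.8 = 140.1 N down at 3.955 m → arm 0.745 m, τ = 140.1 × 0.745 = 104.4 N·m counterclockwise.
Toolbox: 17.8 × 9.8 = 174.4 N down at 3.25 m → arm 1.45 m, τ = 174.4 × 1.45 = 252.9 N·m counterclockwise.
Bucket of sand: 21.6 × 9.8 = 211.7 N down at 3.74 m → arm 0.96 m, τ = 211.7 × 0.96 = 203.2 N·m counterclockwise.
Lamp: 2.49 × 9.8 = 24.4 N down at 6.38 m → arm 1.68 m, τ = 24.4 × 1.68 = 40.99 N·m clockwise.
Net moment of known loads = 519.5 N·m counterclockwise.
An unknown mass m at 6.6 m has arm 1.9 m; its moment is m·g·1.9 clockwise.
For rotational equilibrium, m × 9.8 × 1.9 = 519.5, so m = 519.5 / (9.8 × 1.9) = 27.9 kg.

m ≈ 27.9 kg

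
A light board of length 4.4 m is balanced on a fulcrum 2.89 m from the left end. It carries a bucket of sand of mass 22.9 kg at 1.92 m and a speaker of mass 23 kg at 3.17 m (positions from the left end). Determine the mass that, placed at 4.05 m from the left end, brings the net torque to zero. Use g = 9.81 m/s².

m ≈ 13.6 kg

Choose the fulcrum (at 2.89 m from the left end) as the axis so the support reaction has zero arm there.
Bucket of sand: 22.9 × 9.81 = 224.6 N down at 1.92 m → arm 0.97 m, τ = 224.6 × 0.97 = 217.9 N·m counterclockwise.
Speaker: 23 × 9.81 = 225.6 N down at 3.17 m → arm 0.28 m, τ = 225.6 × 0.28 = 63.17 N·m clockwise.
Net moment of known loads = 154.7 N·m counterclockwise.
An unknown mass m at 4.05 m has arm 1.16 m; its moment is m·g·1.16 clockwise.
Balancing moments: m × 9.81 × 1.16 = 154.7, giving m = 154.7 / (9.81 × 1.16) = 13.6 kg.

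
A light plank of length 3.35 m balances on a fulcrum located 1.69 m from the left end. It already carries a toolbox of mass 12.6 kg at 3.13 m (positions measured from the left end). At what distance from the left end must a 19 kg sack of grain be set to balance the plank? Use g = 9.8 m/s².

Sum moments about the fulcrum (at 1.69 m from the left end) (the support reaction has zero arm there).
Toolbox: 12.6 × 9.8 = 123.5 N down at 3.13 m → arm 1.44 m, τ = 123.5 × 1.44 = 177.8 N·m clockwise.
Net moment of existing loads = 177.8 N·m clockwise.
The sack of grain weighs 19 × 9.8 = 186.2 N and must supply an equal counterclockwise moment, so its lever arm about the fulcrum is 177.8 / 186.2 = 0.955 m.
That puts it at 1.69 − 0.955 = 0.735 m from the left end.

x ≈ 0.735 m from the left end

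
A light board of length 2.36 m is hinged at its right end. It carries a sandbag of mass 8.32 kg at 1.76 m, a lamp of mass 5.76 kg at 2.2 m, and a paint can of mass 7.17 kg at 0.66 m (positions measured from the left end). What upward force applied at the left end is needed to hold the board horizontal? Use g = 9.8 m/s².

Choose the right end as the axis so the unknown pivot reaction has zero arm there.
Sandbag: 8.32 × 9.8 = 81.54 N down at 1.76 m → arm 0.6 m, τ = 81.54 × 0.6 = 48.92 N·m counterclockwise.
Lamp: 5.76 × 9.8 = 56.45 N down at 2.2 m → arm 0.16 m, τ = 56.45 × 0.16 = 9.032 N·m counterclockwise.
Paint can: 7.17 × 9.8 = 70.27 N down at 0.66 m → arm 1.7 m, τ = 70.27 × 1.7 = 119.5 N·m counterclockwise.
Net moment of the loads = 177.5 N·m counterclockwise.
The upward force F acts at the left end, arm 2.36 m, giving F × 2.36 clockwise.
Balancing moments: F × 2.36 = 177.5, giving F = 177.5 / 2.36 = 75.2 N.

F ≈ 75.2 N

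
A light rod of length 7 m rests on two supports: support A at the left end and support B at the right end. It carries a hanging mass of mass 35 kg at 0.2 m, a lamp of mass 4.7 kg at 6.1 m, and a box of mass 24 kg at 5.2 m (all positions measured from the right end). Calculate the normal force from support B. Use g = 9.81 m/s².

About support A:
Hanging mass: 35 × 9.81 = 343.4 N down at 0.2 m → arm 6.8 m, τ = 343.4 × 6.8 = 2335 N·m clockwise.
Lamp: 4.7 × 9.81 = 46.11 N down at 6.1 m → arm 0.9 m, τ = 46.11 × 0.9 = 41.5 N·m clockwise.
Box: 24 × 9.81 = 235.4 N down at 5.2 m → arm 1.8 m, τ = 235.4 × 1.8 = 423.7 N·m clockwise.
Net load moment about support A = 2800 N·m clockwise.
Reaction R at support B is upward at 0 m, arm 7 m → moment R × 7 counterclockwise.
Setting net torque to zero: R × 7 = 2800 → R = 400 N.

R_B ≈ 400 N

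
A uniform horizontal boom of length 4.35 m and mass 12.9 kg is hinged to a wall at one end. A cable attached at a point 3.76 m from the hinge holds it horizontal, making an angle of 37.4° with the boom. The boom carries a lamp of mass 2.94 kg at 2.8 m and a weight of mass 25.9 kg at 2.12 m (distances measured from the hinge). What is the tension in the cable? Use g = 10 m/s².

Choose the hinge as the axis so the unknown hinge reaction has zero arm there.
Beam weight: 12.9 × 10 = 129 N down at 2.175 m → arm 2.175 m, τ = 129 × 2.175 = 280.6 N·m clockwise.
Lamp: 2.94 × 10 = 29.4 N down at 2.8 m → arm 2.8 m, τ = 29.4 × 2.8 = 82.32 N·m clockwise.
Weight: 25.9 × 10 = 259 N down at 2.12 m → arm 2.12 m, τ = 259 × 2.12 = 549.1 N·m clockwise.
Total clockwise load moment = 912 N·m.
The cable tension T acts at 3.76 m; only its component perpendicular to the boom, T sinθ, produces torque. sin 37.4° = 0.6074.
Balancing moments: T × 3.76 × 0.6074 = 912, giving T = 912 / 2.284 = 399 N.

T ≈ 399 N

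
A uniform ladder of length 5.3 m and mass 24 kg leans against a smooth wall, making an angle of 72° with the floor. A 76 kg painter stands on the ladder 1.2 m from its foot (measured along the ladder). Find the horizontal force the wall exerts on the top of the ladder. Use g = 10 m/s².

Taking torques about the foot of the ladder:
Ladder weight 24×10 = 240 N acts at 2.65 m along the ladder; its horizontal arm is 2.65·cos72° = 0.8189 m → τ = 196.5 N·m clockwise.
Painter: 76×10 = 760 N at 1.2 m → arm 0.3708 m → τ = 281.8 N·m clockwise.
Wall normal N acts horizontally at the top; its moment arm is the height L sinθ = 5.3·sin72° = 5.041 m, counterclockwise.
Στ = 0 ⇒ N × 5.041 = 478.3 ⇒ N = 94.9 N.

N_wall ≈ 94.9 N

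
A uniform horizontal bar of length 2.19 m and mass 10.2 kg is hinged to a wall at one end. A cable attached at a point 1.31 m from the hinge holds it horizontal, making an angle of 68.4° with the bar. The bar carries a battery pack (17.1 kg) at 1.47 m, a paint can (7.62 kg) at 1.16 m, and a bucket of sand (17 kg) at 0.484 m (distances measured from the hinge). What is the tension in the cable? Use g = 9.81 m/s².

About the hinge:
Beam weight: 10.2 × 9.81 = 100.1 N down at 1.095 m → arm 1.095 m, τ = 100.1 × 1.095 = 109.6 N·m clockwise.
Battery pack: 17.1 × 9.81 = 167.8 N down at 1.47 m → arm 1.47 m, τ = 167.8 × 1.47 = 246.7 N·m clockwise.
Paint can: 7.62 × 9.81 = 74.75 N down at 1.16 m → arm 1.16 m, τ = 74.75 × 1.16 = 86.71 N·m clockwise.
Bucket of sand: 17 × 9.81 = 166.8 N down at 0.484 m → arm 0.484 m, τ = 166.8 × 0.484 = 80.73 N·m clockwise.
Total clockwise load moment = 523.7 N·m.
The cable tension T acts at 1.31 m; only its component perpendicular to the bar, T sinθ, produces torque. sin 68.4° = 0.9298.
Setting net torque to zero: T × 1.31 × 0.9298 = 523.7 → T = 523.7 / 1.218 = 430 N.

T ≈ 430 N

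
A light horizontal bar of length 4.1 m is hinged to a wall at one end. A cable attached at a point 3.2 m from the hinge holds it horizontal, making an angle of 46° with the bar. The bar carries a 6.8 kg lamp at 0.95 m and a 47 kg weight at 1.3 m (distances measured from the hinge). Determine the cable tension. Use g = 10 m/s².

Choose the hinge as the axis so the unknown hinge reaction has zero arm there.
Lamp: 6.8 × 10 = 68 N down at 0.95 m → arm 0.95 m, τ = 68 × 0.95 = 64.6 N·m clockwise.
Weight: 47 × 10 = 470 N down at 1.3 m → arm 1.3 m, τ = 470 × 1.3 = 611 N·m clockwise.
Total clockwise load moment = 675.6 N·m.
The cable tension T acts at 3.2 m; only its component perpendicular to the bar, T sinθ, produces torque. sin 46° = 0.7193.
For rotational equilibrium, T × 3.2 × 0.7193 = 675.6, so T = 675.6 / 2.302 = 293 N.

T ≈ 293 N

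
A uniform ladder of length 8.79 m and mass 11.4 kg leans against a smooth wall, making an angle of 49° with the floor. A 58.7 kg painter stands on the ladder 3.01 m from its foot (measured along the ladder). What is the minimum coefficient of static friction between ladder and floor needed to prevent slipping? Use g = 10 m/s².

Choose the foot of the ladder as the axis so the floor normal and friction both act there and drop out.
Ladder weight 11.4×10 = 114 N acts at 4.395 m along the ladder; its horizontal arm is 4.395·cos49° = 2.883 m → τ = 328.7 N·m clockwise.
Painter: 58.7×10 = 587 N at 3.01 m → arm 1.975 m → τ = 1159 N·m clockwise.
Wall normal N acts horizontally at the top; its moment arm is the height L sinθ = 8.79·sin49° = 6.634 m, counterclockwise.
Setting net torque to zero: N × 6.634 = 1488 → N = 224.3 N.
ΣFx = 0 ⇒ f = N_wall = 224.3 N. ΣFy = 0 ⇒ N_floor = 701 N.
μ_min = f / N_floor = 224.3 / 701 = 0.32.

μ_min ≈ 0.32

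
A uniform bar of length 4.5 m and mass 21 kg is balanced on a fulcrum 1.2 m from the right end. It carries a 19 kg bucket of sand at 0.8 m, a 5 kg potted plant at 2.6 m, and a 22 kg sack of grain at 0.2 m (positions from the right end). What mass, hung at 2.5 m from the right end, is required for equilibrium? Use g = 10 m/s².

About the fulcrum (at 1.2 m from the right end):
Beam weight: 21 × 10 = 210 N down at 2.25 m → arm 1.05 m, τ = 210 × 1.05 = 220.5 N·m counterclockwise.
Bucket of sand: 19 × 10 = 190 N down at 0.8 m → arm 0.4 m, τ = 190 × 0.4 = 76 N·m clockwise.
Potted plant: 5 × 10 = 50 N down at 2.6 m → arm 1.4 m, τ = 50 × 1.4 = 70 N·m counterclockwise.
Sack of grain: 22 × 10 = 220 N down at 0.2 m → arm 1 m, τ = 220 × 1 = 220 N·m clockwise.
Net moment of known loads = 5.5 N·m clockwise.
An unknown mass m at 2.5 m has arm 1.3 m; its moment is m·g·1.3 counterclockwise.
Στ = 0 ⇒ m × 10 × 1.3 = 5.5 ⇒ m = 5.5 / (10 × 1.3) = 0.423 kg.

m ≈ 0.423 kg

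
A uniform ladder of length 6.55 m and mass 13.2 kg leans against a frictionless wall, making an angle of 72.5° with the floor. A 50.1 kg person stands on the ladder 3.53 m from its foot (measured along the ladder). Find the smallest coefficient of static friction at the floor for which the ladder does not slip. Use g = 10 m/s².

Sum moments about the foot of the ladder (the floor normal and friction both act there and drop out).
Ladder weight 13.2×10 = 132 N acts at 3.275 m along the ladder; its horizontal arm is 3.275·cos72.5° = 0.9848 m → τ = 130 N·m clockwise.
Person: 50.1×10 = 501 N at 3.53 m → arm 1.061 m → τ = 531.6 N·m clockwise.
Wall normal N acts horizontally at the top; its moment arm is the height L sinθ = 6.55·sin72.5° = 6.247 m, counterclockwise.
For rotational equilibrium, N × 6.247 = 661.6, so N = 105.9 N.
ΣFx = 0 ⇒ f = N_wall = 105.9 N. ΣFy = 0 ⇒ N_floor = 633 N.
μ_min = f / N_floor = 105.9 / 633 = 0.167.

μ_min ≈ 0.167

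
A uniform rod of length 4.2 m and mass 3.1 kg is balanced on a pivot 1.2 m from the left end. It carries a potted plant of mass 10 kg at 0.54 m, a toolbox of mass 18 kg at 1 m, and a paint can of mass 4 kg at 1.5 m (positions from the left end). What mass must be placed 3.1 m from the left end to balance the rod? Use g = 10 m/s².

Take moments about the pivot (at 1.2 m from the left end).
Beam weight: 3.1 × 10 = 31 N down at 2.1 m → arm 0.9 m, τ = 31 × 0.9 = 27.9 N·m clockwise.
Potted plant: 10 × 10 = 100 N down at 0.54 m → arm 0.66 m, τ = 100 × 0.66 = 66 N·m counterclockwise.
Toolbox: 18 × 10 = 180 N down at 1 m → arm 0.2 m, τ = 180 × 0.2 = 36 N·m counterclockwise.
Paint can: 4 × 10 = 40 N down at 1.5 m → arm 0.3 m, τ = 40 × 0.3 = 12 N·m clockwise.
Net moment of known loads = 62.1 N·m counterclockwise.
An unknown mass m at 3.1 m has arm 1.9 m; its moment is m·g·1.9 clockwise.
Setting net torque to zero: m × 10 × 1.9 = 62.1 → m = 62.1 / (10 × 1.9) = 3.27 kg.

m ≈ 3.27 kg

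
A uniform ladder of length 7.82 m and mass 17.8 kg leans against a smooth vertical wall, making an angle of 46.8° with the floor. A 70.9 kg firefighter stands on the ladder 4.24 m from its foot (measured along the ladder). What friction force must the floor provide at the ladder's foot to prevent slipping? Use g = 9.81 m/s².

Take moments about the foot of the ladder.
Ladder weight 17.8×9.81 = 174.6 N acts at 3.91 m along the ladder; its horizontal arm is 3.91·cos46.8° = 2.677 m → τ = 467.4 N·m clockwise.
Firefighter: 70.9×9.81 = 695.5 N at 4.24 m → arm 2.902 m → τ = 2018 N·m clockwise.
Wall normal N acts horizontally at the top; its moment arm is the height L sinθ = 7.82·sin46.8° = 5.701 m, counterclockwise.
Setting net torque to zero: N × 5.701 = 2485 → N = 436 N.
ΣFx = 0: friction at the foot balances the wall's push, so f = N_wall = 436 N.

f ≈ 436 N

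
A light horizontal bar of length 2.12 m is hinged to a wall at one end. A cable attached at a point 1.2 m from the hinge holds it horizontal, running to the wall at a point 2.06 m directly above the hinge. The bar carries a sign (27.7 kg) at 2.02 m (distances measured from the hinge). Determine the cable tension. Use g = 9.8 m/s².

T ≈ 529 N

Take moments about the hinge.
Sign: 27.7 × 9.8 = 271.5 N down at 2.02 m → arm 2.02 m, τ = 271.5 × 2.02 = 548.4 N·m clockwise.
Total clockwise load moment = 548.4 N·m.
The cable tension T acts at 1.2 m; only its component perpendicular to the bar, T sinθ, produces torque. sinθ = h/√(h²+d²) = 2.06/√(2.06²+1.2²) = 0.8641.
Στ = 0 ⇒ T × 1.2 × 0.8641 = 548.4 ⇒ T = 548.4 / 1.037 = 529 N.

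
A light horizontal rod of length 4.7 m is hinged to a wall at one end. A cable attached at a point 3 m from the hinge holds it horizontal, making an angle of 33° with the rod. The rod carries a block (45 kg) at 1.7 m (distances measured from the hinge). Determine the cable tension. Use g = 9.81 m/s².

T ≈ 459 N

Sum moments about the hinge (the unknown hinge reaction has zero arm there).
Block: 45 × 9.81 = 441.5 N down at 1.7 m → arm 1.7 m, τ = 441.5 × 1.7 = 750.5 N·m clockwise.
Total clockwise load moment = 750.5 N·m.
The cable tension T acts at 3 m; only its component perpendicular to the rod, T sinθ, produces torque. sin 33° = 0.5446.
Setting net torque to zero: T × 3 × 0.5446 = 750.5 → T = 750.5 / 1.634 = 459 N.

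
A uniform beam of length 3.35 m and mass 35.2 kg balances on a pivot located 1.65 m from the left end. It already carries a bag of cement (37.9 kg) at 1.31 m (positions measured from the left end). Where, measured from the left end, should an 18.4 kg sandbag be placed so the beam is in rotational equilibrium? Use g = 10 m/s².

Take moments about the pivot (at 1.65 m from the left end).
Beam weight: 35.2 × 10 = 352 N down at 1.675 m → arm 0.025 m, τ = 352 × 0.025 = 8.8 N·m clockwise.
Bag of cement: 37.9 × 10 = 379 N down at 1.31 m → arm 0.34 m, τ = 379 × 0.34 = 128.9 N·m counterclockwise.
Net moment of existing loads = 120.1 N·m counterclockwise.
The sandbag weighs 18.4 × 10 = 184 N and must supply an equal clockwise moment, so its lever arm about the pivot is 120.1 / 184 = 0.653 m.
That puts it at 1.65 + 0.653 = 2.3 m from the left end.

x ≈ 2.3 m from the left end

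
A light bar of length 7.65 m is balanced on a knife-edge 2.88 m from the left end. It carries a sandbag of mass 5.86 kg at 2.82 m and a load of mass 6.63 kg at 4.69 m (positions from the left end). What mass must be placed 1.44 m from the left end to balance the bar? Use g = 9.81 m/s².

m ≈ 8.09 kg

Sum moments about the knife-edge (at 2.88 m from the left end) (the support reaction has zero arm there).
Sandbag: 5.86 × 9.81 = 57.49 N down at 2.82 m → arm 0.06 m, τ = 57.49 × 0.06 = 3.449 N·m counterclockwise.
Load: 6.63 × 9.81 = 65.04 N down at 4.69 m → arm 1.81 m, τ = 65.04 × 1.81 = 117.7 N·m clockwise.
Net moment of known loads = 114.3 N·m clockwise.
An unknown mass m at 1.44 m has arm 1.44 m; its moment is m·g·1.44 counterclockwise.
Στ = 0 ⇒ m × 9.81 × 1.44 = 114.3 ⇒ m = 114.3 / (9.81 × 1.44) = 8.09 kg.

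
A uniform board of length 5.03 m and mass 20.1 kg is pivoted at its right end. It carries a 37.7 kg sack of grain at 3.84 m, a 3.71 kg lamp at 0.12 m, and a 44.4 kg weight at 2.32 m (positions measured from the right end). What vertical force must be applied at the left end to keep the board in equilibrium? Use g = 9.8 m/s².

F ≈ 582 N

Sum moments about the right end (the unknown pivot reaction has zero arm there).
Beam weight: 20.1 × 9.8 = 197 N down at 2.515 m → arm 2.515 m, τ = 197 × 2.515 = 495.5 N·m counterclockwise.
Sack of grain: 37.7 × 9.8 = 369.5 N down at 3.84 m → arm 3.84 m, τ = 369.5 × 3.84 = 1419 N·m counterclockwise.
Lamp: 3.71 × 9.8 = 36.36 N down at 0.12 m → arm 0.12 m, τ = 36.36 × 0.12 = 4.363 N·m counterclockwise.
Weight: 44.4 × 9.8 = 435.1 N down at 2.32 m → arm 2.32 m, τ = 435.1 × 2.32 = 1009 N·m counterclockwise.
Net moment of the loads = 2928 N·m counterclockwise.
The upward force F acts at the left end, arm 5.03 m, giving F × 5.03 clockwise.
For rotational equilibrium, F × 5.03 = 2928, so F = 2928 / 5.03 = 582 N.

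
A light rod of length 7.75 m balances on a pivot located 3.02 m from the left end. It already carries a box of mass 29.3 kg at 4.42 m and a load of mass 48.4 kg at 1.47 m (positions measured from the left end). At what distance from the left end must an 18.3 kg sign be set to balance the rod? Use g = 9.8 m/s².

x ≈ 4.88 m from the left end

Take moments about the pivot (at 3.02 m from the left end).
Box: 29.3 × 9.8 = 287.1 N down at 4.42 m → arm 1.4 m, τ = 287.1 × 1.4 = 401.9 N·m clockwise.
Load: 48.4 × 9.8 = 474.3 N down at 1.47 m → arm 1.55 m, τ = 474.3 × 1.55 = 735.2 N·m counterclockwise.
Net moment of existing loads = 333.3 N·m counterclockwise.
The sign weighs 18.3 × 9.8 = 179.3 N and must supply an equal clockwise moment, so its lever arm about the pivot is 333.3 / 179.3 = 1.86 m.
That puts it at 3.02 + 1.86 = 4.88 m from the left end.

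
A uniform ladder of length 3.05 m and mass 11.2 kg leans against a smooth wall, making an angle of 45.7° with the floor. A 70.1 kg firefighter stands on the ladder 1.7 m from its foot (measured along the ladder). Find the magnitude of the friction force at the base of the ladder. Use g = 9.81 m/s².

Sum moments about the foot of the ladder (the floor normal and friction both act there and drop out).
Ladder weight 11.2×9.81 = 109.9 N acts at 1.525 m along the ladder; its horizontal arm is 1.525·cos45.7° = 1.065 m → τ = 117 N·m clockwise.
Firefighter: 70.1×9.81 = 687.7 N at 1.7 m → arm 1.187 m → τ = 816.3 N·m clockwise.
Wall normal N acts horizontally at the top; its moment arm is the height L sinθ = 3.05·sin45.7° = 2.183 m, counterclockwise.
For rotational equilibrium, N × 2.183 = 933.3, so N = 428 N.
ΣFx = 0: friction at the foot balances the wall's push, so f = N_wall = 428 N.

f ≈ 428 N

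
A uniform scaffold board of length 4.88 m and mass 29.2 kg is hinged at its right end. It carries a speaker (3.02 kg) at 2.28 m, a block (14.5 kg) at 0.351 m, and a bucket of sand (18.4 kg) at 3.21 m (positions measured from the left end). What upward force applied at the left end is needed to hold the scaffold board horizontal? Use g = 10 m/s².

F ≈ 360 N

Choose the right end as the axis so the unknown pivot reaction has zero arm there.
Beam weight: 29.2 × 10 = 292 N down at 2.44 m → arm 2.44 m, τ = 292 × 2.44 = 712.5 N·m counterclockwise.
Speaker: 3.02 × 10 = 30.2 N down at 2.28 m → arm 2.6 m, τ = 30.2 × 2.6 = 78.52 N·m counterclockwise.
Block: 14.5 × 10 = 145 N down at 0.351 m → arm 4.529 m, τ = 145 × 4.529 = 656.7 N·m counterclockwise.
Bucket of sand: 18.4 × 10 = 184 N down at 3.21 m → arm 1.67 m, τ = 184 × 1.67 = 307.3 N·m counterclockwise.
Net moment of the loads = 1755 N·m counterclockwise.
The upward force F acts at the left end, arm 4.88 m, giving F × 4.88 clockwise.
Balancing moments: F × 4.88 = 1755, giving F = 1755 / 4.88 = 360 N.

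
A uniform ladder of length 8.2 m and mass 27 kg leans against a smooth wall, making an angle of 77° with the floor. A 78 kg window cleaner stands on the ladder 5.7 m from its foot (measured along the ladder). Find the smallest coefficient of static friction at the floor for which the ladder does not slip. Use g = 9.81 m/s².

Taking torques about the foot of the ladder:
Ladder weight 27×9.81 = 264.9 N acts at 4.1 m along the ladder; its horizontal arm is 4.1·cos77° = 0.9223 m → τ = 244.3 N·m clockwise.
Window cleaner: 78×9.81 = 765.2 N at 5.7 m → arm 1.282 m → τ = 981 N·m clockwise.
Wall normal N acts horizontally at the top; its moment arm is the height L sinθ = 8.2·sin77° = 7.99 m, counterclockwise.
Στ = 0 ⇒ N × 7.99 = 1225 ⇒ N = 153.3 N.
ΣFx = 0 ⇒ f = N_wall = 153.3 N. ΣFy = 0 ⇒ N_floor = 1030 N.
μ_min = f / N_floor = 153.3 / 1030 = 0.149.

μ_min ≈ 0.149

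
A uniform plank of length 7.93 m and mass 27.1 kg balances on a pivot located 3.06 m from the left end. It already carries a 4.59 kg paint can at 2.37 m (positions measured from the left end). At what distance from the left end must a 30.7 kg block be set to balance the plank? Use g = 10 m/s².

x ≈ 2.36 m from the left end

Take moments about the pivot (at 3.06 m from the left end).
Beam weight: 27.1 × 10 = 271 N down at 3.965 m → arm 0.905 m, τ = 271 × 0.905 = 245.3 N·m clockwise.
Paint can: 4.59 × 10 = 45.9 N down at 2.37 m → arm 0.69 m, τ = 45.9 × 0.69 = 31.67 N·m counterclockwise.
Net moment of existing loads = 213.6 N·m clockwise.
The block weighs 30.7 × 10 = 307 N and must supply an equal counterclockwise moment, so its lever arm about the pivot is 213.6 / 307 = 0.696 m.
That puts it at 3.06 − 0.696 = 2.36 m from the left end.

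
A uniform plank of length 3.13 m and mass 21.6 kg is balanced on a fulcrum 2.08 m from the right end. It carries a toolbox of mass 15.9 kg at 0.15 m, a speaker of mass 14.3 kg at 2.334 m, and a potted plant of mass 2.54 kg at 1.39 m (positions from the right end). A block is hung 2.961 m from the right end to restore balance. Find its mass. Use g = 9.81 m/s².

m ≈ 45.3 kg

About the fulcrum (at 2.08 m from the right end):
Beam weight: 21.6 × 9.81 = 211.9 N down at 1.565 m → arm 0.515 m, τ = 211.9 × 0.515 = 109.1 N·m clockwise.
Toolbox: 15.9 × 9.81 = 156 N down at 0.15 m → arm 1.93 m, τ = 156 × 1.93 = 301.1 N·m clockwise.
Speaker: 14.3 × 9.81 = 140.3 N down at 2.334 m → arm 0.254 m, τ = 140.3 × 0.254 = 35.64 N·m counterclockwise.
Potted plant: 2.54 × 9.81 = 24.92 N down at 1.39 m → arm 0.69 m, τ = 24.92 × 0.69 = 17.19 N·m clockwise.
Net moment of known loads = 391.8 N·m clockwise.
An unknown mass m at 2.961 m has arm 0.881 m; its moment is m·g·0.881 counterclockwise.
Στ = 0 ⇒ m × 9.81 × 0.881 = 391.8 ⇒ m = 391.8 / (9.81 × 0.881) = 45.3 kg.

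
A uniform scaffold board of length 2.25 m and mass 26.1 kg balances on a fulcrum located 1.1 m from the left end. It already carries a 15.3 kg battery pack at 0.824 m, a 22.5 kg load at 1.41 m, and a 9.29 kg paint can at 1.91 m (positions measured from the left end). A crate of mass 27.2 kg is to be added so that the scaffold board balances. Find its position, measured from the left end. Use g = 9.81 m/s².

Taking torques about the fulcrum (at 1.1 m from the left end):
Beam weight: 26.1 × 9.81 = 256 N down at 1.125 m → arm 0.025 m, τ = 256 × 0.025 = 6.4 N·m clockwise.
Battery pack: 15.3 × 9.81 = 150.1 N down at 0.824 m → arm 0.276 m, τ = 150.1 × 0.276 = 41.43 N·m counterclockwise.
Load: 22.5 × 9.81 = 220.7 N down at 1.41 m → arm 0.31 m, τ = 220.7 × 0.31 = 68.42 N·m clockwise.
Paint can: 9.29 × 9.81 = 91.13 N down at 1.91 m → arm 0.81 m, τ = 91.13 × 0.81 = 73.82 N·m clockwise.
Net moment of existing loads = 107.2 N·m clockwise.
The crate weighs 27.2 × 9.81 = 266.8 N and must supply an equal counterclockwise moment, so its lever arm about the fulcrum is 107.2 / 266.8 = 0.402 m.
That puts it at 1.1 − 0.402 = 0.698 m from the left end.

x ≈ 0.698 m from the left end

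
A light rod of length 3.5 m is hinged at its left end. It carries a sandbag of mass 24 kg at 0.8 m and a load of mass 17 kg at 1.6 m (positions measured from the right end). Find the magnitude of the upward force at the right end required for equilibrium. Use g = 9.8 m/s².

F ≈ 272 N

Sum moments about the left end (the unknown pivot reaction has zero arm there).
Sandbag: 24 × 9.8 = 235.2 N down at 0.8 m → arm 2.7 m, τ = 235.2 × 2.7 = 635 N·m clockwise.
Load: 17 × 9.8 = 166.6 N down at 1.6 m → arm 1.9 m, τ = 166.6 × 1.9 = 316.5 N·m clockwise.
Net moment of the loads = 951.5 N·m clockwise.
The upward force F acts at the right end, arm 3.5 m, giving F × 3.5 counterclockwise.
Balancing moments: F × 3.5 = 951.5, giving F = 951.5 / 3.5 = 272 N.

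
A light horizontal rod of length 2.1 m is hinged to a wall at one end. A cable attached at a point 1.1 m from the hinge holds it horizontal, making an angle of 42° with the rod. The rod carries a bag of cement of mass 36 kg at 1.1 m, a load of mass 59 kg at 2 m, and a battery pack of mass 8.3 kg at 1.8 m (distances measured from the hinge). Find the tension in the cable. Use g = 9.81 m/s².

Choose the hinge as the axis so the unknown hinge reaction has zero arm there.
Bag of cement: 36 × 9.81 = 353.2 N down at 1.1 m → arm 1.1 m, τ = 353.2 × 1.1 = 388.5 N·m clockwise.
Load: 59 × 9.81 = 578.8 N down at 2 m → arm 2 m, τ = 578.8 × 2 = 1158 N·m clockwise.
Battery pack: 8.3 × 9.81 = 81.42 N down at 1.8 m → arm 1.8 m, τ = 81.42 × 1.8 = 146.6 N·m clockwise.
Total clockwise load moment = 1693 N·m.
The cable tension T acts at 1.1 m; only its component perpendicular to the rod, T sinθ, produces torque. sin 42° = 0.6691.
Balancing moments: T × 1.1 × 0.6691 = 1693, giving T = 1693 / 0.736 = 2300 N.

T ≈ 2300 N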